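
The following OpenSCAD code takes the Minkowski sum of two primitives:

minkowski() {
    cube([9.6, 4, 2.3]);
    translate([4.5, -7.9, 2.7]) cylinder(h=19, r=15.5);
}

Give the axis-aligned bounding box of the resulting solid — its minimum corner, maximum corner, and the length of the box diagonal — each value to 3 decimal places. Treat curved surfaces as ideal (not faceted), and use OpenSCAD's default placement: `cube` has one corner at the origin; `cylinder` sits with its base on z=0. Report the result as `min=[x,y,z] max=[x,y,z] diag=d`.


A = translate([4.5, -7.9, 2.7]) cylinder(h=19, r=15.5) → bbox [-11,-23.4,2.7] .. [20,7.6,21.7]
B = cube([9.6, 4, 2.3]) → bbox [0,0,0] .. [9.6,4,2.3]
lo = A.lo+B.lo = [-11+0, -23.4+0, 2.7+0] = [-11.000,-23.400,2.700]
hi = A.hi+B.hi = [20+9.6, 7.6+4, 21.7+2.3] = [29.600,11.600,24.000]
diag = √(40.6²+35²+21.3²) = √3327.05 = 57.681

min=[-11.000,-23.400,2.700] max=[29.600,11.600,24.000] diag=57.681


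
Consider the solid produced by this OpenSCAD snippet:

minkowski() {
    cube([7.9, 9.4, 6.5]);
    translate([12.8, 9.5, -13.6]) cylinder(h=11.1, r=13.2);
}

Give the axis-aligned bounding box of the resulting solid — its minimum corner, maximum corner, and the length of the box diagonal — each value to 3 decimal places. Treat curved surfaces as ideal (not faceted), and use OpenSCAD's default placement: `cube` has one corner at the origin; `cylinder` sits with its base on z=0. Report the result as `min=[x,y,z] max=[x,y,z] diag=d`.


min=[-0.400,-3.700,-13.600] max=[33.900,32.100,4.000] diag=52.611

A = translate([12.8, 9.5, -13.6]) cylinder(h=11.1, r=13.2) → bbox [-0.4,-3.7,-13.6] .. [26,22.7,-2.5]
B = cube([7.9, 9.4, 6.5]) → bbox [0,0,0] .. [7.9,9.4,6.5]
lo = A.lo+B.lo = [-0.4+0, -3.7+0, -13.6+0] = [-0.400,-3.700,-13.600]
hi = A.hi+B.hi = [26+7.9, 22.7+9.4, -2.5+6.5] = [33.900,32.100,4.000]
diag = √(34.3²+35.8²+17.6²) = √2767.89 = 52.611


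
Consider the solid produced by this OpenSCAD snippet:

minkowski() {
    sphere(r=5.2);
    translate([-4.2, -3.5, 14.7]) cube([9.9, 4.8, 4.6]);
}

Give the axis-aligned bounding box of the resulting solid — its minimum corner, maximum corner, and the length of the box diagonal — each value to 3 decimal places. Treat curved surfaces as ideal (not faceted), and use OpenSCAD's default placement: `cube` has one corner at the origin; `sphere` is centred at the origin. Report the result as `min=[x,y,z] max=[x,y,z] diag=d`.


min=[-9.400,-8.700,9.500] max=[10.900,6.500,24.500] diag=29.464

A = translate([-4.2, -3.5, 14.7]) cube([9.9, 4.8, 4.6]) → bbox [-4.2,-3.5,14.7] .. [5.7,1.3,19.3]
B = sphere(r=5.2) → bbox [-5.2,-5.2,-5.2] .. [5.2,5.2,5.2]
lo = A.lo+B.lo = [-4.2-5.2, -3.5-5.2, 14.7-5.2] = [-9.400,-8.700,9.500]
hi = A.hi+B.hi = [5.7+5.2, 1.3+5.2, 19.3+5.2] = [10.900,6.500,24.500]
diag = √(20.3²+15.2²+15²) = √868.13 = 29.464


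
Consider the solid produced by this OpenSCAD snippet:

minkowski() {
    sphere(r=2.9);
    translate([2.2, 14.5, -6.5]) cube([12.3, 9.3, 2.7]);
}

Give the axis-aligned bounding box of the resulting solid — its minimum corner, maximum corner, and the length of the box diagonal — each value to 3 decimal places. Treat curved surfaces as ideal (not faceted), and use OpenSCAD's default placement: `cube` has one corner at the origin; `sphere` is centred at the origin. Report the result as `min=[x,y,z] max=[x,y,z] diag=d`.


min=[-0.700,11.600,-9.400] max=[17.400,26.700,-0.900] diag=25.057

A = translate([2.2, 14.5, -6.5]) cube([12.3, 9.3, 2.7]) → bbox [2.2,14.5,-6.5] .. [14.5,23.8,-3.8]
B = sphere(r=2.9) → bbox [-2.9,-2.9,-2.9] .. [2.9,2.9,2.9]
lo = A.lo+B.lo = [2.2-2.9, 14.5-2.9, -6.5-2.9] = [-0.700,11.600,-9.400]
hi = A.hi+B.hi = [14.5+2.9, 23.8+2.9, -3.8+2.9] = [17.400,26.700,-0.900]
diag = √(18.1²+15.1²+8.5²) = √627.87 = 25.057


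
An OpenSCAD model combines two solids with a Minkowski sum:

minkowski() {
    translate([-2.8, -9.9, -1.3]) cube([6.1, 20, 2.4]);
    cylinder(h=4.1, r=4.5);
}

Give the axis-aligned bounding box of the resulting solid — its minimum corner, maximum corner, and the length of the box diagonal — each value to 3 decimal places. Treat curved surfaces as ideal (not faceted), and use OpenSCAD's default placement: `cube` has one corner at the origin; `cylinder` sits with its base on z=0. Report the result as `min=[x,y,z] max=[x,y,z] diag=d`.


A = translate([-2.8, -9.9, -1.3]) cube([6.1, 20, 2.4]) → bbox [-2.8,-9.9,-1.3] .. [3.3,10.1,1.1]
B = cylinder(h=4.1, r=4.5) → bbox [-4.5,-4.5,0] .. [4.5,4.5,4.1]
lo = A.lo+B.lo = [-2.8-4.5, -9.9-4.5, -1.3+0] = [-7.300,-14.400,-1.300]
hi = A.hi+B.hi = [3.3+4.5, 10.1+4.5, 1.1+4.1] = [7.800,14.600,5.200]
diag = √(15.1²+29²+6.5²) = √1111.26 = 33.336

min=[-7.300,-14.400,-1.300] max=[7.800,14.600,5.200] diag=33.336


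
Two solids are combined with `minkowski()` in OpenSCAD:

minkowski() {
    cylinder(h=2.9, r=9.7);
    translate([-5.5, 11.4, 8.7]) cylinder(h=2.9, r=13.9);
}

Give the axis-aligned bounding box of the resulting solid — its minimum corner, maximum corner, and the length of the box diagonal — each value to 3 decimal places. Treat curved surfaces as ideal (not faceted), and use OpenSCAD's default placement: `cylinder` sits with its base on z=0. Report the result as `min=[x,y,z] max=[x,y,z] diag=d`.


min=[-29.100,-12.200,8.700] max=[18.100,35.000,14.500] diag=67.002

A = translate([-5.5, 11.4, 8.7]) cylinder(h=2.9, r=13.9) → bbox [-19.4,-2.5,8.7] .. [8.4,25.3,11.6]
B = cylinder(h=2.9, r=9.7) → bbox [-9.7,-9.7,0] .. [9.7,9.7,2.9]
lo = A.lo+B.lo = [-19.4-9.7, -2.5-9.7, 8.7+0] = [-29.100,-12.200,8.700]
hi = A.hi+B.hi = [8.4+9.7, 25.3+9.7, 11.6+2.9] = [18.100,35.000,14.500]
diag = √(47.2²+47.2²+5.8²) = √4489.32 = 67.002


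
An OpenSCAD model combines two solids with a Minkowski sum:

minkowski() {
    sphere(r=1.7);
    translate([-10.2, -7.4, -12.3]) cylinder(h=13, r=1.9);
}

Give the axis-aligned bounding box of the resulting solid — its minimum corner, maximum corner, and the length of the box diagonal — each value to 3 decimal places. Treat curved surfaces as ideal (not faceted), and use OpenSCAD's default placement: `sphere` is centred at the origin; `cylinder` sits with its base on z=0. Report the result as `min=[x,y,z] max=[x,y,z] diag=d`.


min=[-13.800,-11.000,-14.000] max=[-6.600,-3.800,2.400] diag=19.304

A = translate([-10.2, -7.4, -12.3]) cylinder(h=13, r=1.9) → bbox [-12.1,-9.3,-12.3] .. [-8.3,-5.5,0.7]
B = sphere(r=1.7) → bbox [-1.7,-1.7,-1.7] .. [1.7,1.7,1.7]
lo = A.lo+B.lo = [-12.1-1.7, -9.3-1.7, -12.3-1.7] = [-13.800,-11.000,-14.000]
hi = A.hi+B.hi = [-8.3+1.7, -5.5+1.7, 0.7+1.7] = [-6.600,-3.800,2.400]
diag = √(7.2²+7.2²+16.4²) = √372.64 = 19.304


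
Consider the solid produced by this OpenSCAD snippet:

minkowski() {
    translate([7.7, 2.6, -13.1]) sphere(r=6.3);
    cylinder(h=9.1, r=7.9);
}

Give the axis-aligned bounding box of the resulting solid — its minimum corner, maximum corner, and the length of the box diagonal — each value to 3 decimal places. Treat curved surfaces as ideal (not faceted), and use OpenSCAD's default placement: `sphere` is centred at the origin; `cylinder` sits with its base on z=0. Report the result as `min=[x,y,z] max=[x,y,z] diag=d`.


A = translate([7.7, 2.6, -13.1]) sphere(r=6.3) → bbox [1.4,-3.7,-19.4] .. [14,8.9,-6.8]
B = cylinder(h=9.1, r=7.9) → bbox [-7.9,-7.9,0] .. [7.9,7.9,9.1]
lo = A.lo+B.lo = [1.4-7.9, -3.7-7.9, -19.4+0] = [-6.500,-11.600,-19.400]
hi = A.hi+B.hi = [14+7.9, 8.9+7.9, -6.8+9.1] = [21.900,16.800,2.300]
diag = √(28.4²+28.4²+21.7²) = √2084.01 = 45.651

min=[-6.500,-11.600,-19.400] max=[21.900,16.800,2.300] diag=45.651


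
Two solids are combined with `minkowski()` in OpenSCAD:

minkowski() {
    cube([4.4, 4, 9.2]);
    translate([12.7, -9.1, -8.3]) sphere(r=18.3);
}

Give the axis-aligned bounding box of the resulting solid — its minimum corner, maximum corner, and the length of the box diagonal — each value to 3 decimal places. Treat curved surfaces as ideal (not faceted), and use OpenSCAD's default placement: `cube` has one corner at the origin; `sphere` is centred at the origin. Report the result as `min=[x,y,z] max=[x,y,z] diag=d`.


min=[-5.600,-27.400,-26.600] max=[35.400,13.200,19.200] diag=73.668

A = translate([12.7, -9.1, -8.3]) sphere(r=18.3) → bbox [-5.6,-27.4,-26.6] .. [31,9.2,10]
B = cube([4.4, 4, 9.2]) → bbox [0,0,0] .. [4.4,4,9.2]
lo = A.lo+B.lo = [-5.6+0, -27.4+0, -26.6+0] = [-5.600,-27.400,-26.600]
hi = A.hi+B.hi = [31+4.4, 9.2+4, 10+9.2] = [35.400,13.200,19.200]
diag = √(41²+40.6²+45.8²) = √5427 = 73.668


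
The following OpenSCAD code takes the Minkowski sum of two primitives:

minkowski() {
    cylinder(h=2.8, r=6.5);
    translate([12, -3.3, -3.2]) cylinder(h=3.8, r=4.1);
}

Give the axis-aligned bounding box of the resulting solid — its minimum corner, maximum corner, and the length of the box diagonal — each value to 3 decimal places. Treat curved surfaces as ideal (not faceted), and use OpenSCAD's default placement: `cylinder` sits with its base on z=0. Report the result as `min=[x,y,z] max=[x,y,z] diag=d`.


A = translate([12, -3.3, -3.2]) cylinder(h=3.8, r=4.1) → bbox [7.9,-7.4,-3.2] .. [16.1,0.8,0.6]
B = cylinder(h=2.8, r=6.5) → bbox [-6.5,-6.5,0] .. [6.5,6.5,2.8]
lo = A.lo+B.lo = [7.9-6.5, -7.4-6.5, -3.2+0] = [1.400,-13.900,-3.200]
hi = A.hi+B.hi = [16.1+6.5, 0.8+6.5, 0.6+2.8] = [22.600,7.300,3.400]
diag = √(21.2²+21.2²+6.6²) = √942.44 = 30.699

min=[1.400,-13.900,-3.200] max=[22.600,7.300,3.400] diag=30.699


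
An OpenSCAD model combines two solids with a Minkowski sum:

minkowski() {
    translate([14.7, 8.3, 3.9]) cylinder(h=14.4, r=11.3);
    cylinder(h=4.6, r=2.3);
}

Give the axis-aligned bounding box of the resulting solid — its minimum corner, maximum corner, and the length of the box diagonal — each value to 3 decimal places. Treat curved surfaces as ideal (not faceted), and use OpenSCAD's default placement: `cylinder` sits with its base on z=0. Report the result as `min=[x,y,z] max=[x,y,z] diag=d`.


A = translate([14.7, 8.3, 3.9]) cylinder(h=14.4, r=11.3) → bbox [3.4,-3,3.9] .. [26,19.6,18.3]
B = cylinder(h=4.6, r=2.3) → bbox [-2.3,-2.3,0] .. [2.3,2.3,4.6]
lo = A.lo+B.lo = [3.4-2.3, -3-2.3, 3.9+0] = [1.100,-5.300,3.900]
hi = A.hi+B.hi = [26+2.3, 19.6+2.3, 18.3+4.6] = [28.300,21.900,22.900]
diag = √(27.2²+27.2²+19²) = √1840.68 = 42.903

min=[1.100,-5.300,3.900] max=[28.300,21.900,22.900] diag=42.903


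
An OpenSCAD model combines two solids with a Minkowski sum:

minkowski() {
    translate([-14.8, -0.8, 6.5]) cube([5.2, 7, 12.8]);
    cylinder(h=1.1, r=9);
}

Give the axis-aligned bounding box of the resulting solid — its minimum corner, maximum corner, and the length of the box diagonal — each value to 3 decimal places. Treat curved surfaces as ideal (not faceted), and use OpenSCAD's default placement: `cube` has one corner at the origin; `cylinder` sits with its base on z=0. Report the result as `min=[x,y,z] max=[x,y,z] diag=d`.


min=[-23.800,-9.800,6.500] max=[-0.600,15.200,20.400] diag=36.830

A = translate([-14.8, -0.8, 6.5]) cube([5.2, 7, 12.8]) → bbox [-14.8,-0.8,6.5] .. [-9.6,6.2,19.3]
B = cylinder(h=1.1, r=9) → bbox [-9,-9,0] .. [9,9,1.1]
lo = A.lo+B.lo = [-14.8-9, -0.8-9, 6.5+0] = [-23.800,-9.800,6.500]
hi = A.hi+B.hi = [-9.6+9, 6.2+9, 19.3+1.1] = [-0.600,15.200,20.400]
diag = √(23.2²+25²+13.9²) = √1356.45 = 36.830


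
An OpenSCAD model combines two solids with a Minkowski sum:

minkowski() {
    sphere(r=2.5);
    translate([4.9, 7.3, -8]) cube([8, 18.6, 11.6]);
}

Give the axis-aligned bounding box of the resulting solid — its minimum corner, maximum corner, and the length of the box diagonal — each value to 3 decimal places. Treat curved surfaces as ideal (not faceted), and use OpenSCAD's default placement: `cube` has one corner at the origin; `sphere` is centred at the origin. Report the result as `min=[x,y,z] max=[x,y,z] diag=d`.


min=[2.400,4.800,-10.500] max=[15.400,28.400,6.100] diag=31.647

A = translate([4.9, 7.3, -8]) cube([8, 18.6, 11.6]) → bbox [4.9,7.3,-8] .. [12.9,25.9,3.6]
B = sphere(r=2.5) → bbox [-2.5,-2.5,-2.5] .. [2.5,2.5,2.5]
lo = A.lo+B.lo = [4.9-2.5, 7.3-2.5, -8-2.5] = [2.400,4.800,-10.500]
hi = A.hi+B.hi = [12.9+2.5, 25.9+2.5, 3.6+2.5] = [15.400,28.400,6.100]
diag = √(13²+23.6²+16.6²) = √1001.52 = 31.647


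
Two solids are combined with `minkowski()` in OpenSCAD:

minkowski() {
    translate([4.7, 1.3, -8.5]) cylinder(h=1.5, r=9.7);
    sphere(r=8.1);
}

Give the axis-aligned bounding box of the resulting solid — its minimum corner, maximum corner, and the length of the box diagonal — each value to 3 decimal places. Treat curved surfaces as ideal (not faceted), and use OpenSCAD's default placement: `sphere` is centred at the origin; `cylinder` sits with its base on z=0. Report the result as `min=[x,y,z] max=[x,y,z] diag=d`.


A = translate([4.7, 1.3, -8.5]) cylinder(h=1.5, r=9.7) → bbox [-5,-8.4,-8.5] .. [14.4,11,-7]
B = sphere(r=8.1) → bbox [-8.1,-8.1,-8.1] .. [8.1,8.1,8.1]
lo = A.lo+B.lo = [-5-8.1, -8.4-8.1, -8.5-8.1] = [-13.100,-16.500,-16.600]
hi = A.hi+B.hi = [14.4+8.1, 11+8.1, -7+8.1] = [22.500,19.100,1.100]
diag = √(35.6²+35.6²+17.7²) = √2848.01 = 53.367

min=[-13.100,-16.500,-16.600] max=[22.500,19.100,1.100] diag=53.367


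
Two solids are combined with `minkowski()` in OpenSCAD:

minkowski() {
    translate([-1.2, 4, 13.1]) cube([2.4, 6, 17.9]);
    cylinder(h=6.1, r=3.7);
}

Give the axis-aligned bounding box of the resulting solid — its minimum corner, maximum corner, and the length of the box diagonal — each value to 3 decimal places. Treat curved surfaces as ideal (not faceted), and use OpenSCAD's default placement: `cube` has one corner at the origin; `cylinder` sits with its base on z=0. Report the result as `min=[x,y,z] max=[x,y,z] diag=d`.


A = translate([-1.2, 4, 13.1]) cube([2.4, 6, 17.9]) → bbox [-1.2,4,13.1] .. [1.2,10,31]
B = cylinder(h=6.1, r=3.7) → bbox [-3.7,-3.7,0] .. [3.7,3.7,6.1]
lo = A.lo+B.lo = [-1.2-3.7, 4-3.7, 13.1+0] = [-4.900,0.300,13.100]
hi = A.hi+B.hi = [1.2+3.7, 10+3.7, 31+6.1] = [4.900,13.700,37.100]
diag = √(9.8²+13.4²+24²) = √851.6 = 29.182

min=[-4.900,0.300,13.100] max=[4.900,13.700,37.100] diag=29.182


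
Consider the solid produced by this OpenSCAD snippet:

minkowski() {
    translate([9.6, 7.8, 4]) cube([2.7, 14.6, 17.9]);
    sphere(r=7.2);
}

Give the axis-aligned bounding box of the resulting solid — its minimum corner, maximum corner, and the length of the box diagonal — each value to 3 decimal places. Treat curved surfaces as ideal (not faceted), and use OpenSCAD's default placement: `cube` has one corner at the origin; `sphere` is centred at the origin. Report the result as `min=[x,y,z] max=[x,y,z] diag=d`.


min=[2.400,0.600,-3.200] max=[19.500,29.600,29.100] diag=46.655

A = translate([9.6, 7.8, 4]) cube([2.7, 14.6, 17.9]) → bbox [9.6,7.8,4] .. [12.3,22.4,21.9]
B = sphere(r=7.2) → bbox [-7.2,-7.2,-7.2] .. [7.2,7.2,7.2]
lo = A.lo+B.lo = [9.6-7.2, 7.8-7.2, 4-7.2] = [2.400,0.600,-3.200]
hi = A.hi+B.hi = [12.3+7.2, 22.4+7.2, 21.9+7.2] = [19.500,29.600,29.100]
diag = √(17.1²+29²+32.3²) = √2176.7 = 46.655


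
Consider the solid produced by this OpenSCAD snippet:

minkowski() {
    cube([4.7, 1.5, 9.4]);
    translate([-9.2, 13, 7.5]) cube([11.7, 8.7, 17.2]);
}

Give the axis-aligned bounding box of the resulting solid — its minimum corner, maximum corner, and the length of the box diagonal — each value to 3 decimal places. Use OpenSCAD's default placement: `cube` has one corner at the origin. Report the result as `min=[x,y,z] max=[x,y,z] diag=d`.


min=[-9.200,13.000,7.500] max=[7.200,23.200,34.100] diag=32.872

A = translate([-9.2, 13, 7.5]) cube([11.7, 8.7, 17.2]) → bbox [-9.2,13,7.5] .. [2.5,21.7,24.7]
B = cube([4.7, 1.5, 9.4]) → bbox [0,0,0] .. [4.7,1.5,9.4]
lo = A.lo+B.lo = [-9.2+0, 13+0, 7.5+0] = [-9.200,13.000,7.500]
hi = A.hi+B.hi = [2.5+4.7, 21.7+1.5, 24.7+9.4] = [7.200,23.200,34.100]
diag = √(16.4²+10.2²+26.6²) = √1080.56 = 32.872


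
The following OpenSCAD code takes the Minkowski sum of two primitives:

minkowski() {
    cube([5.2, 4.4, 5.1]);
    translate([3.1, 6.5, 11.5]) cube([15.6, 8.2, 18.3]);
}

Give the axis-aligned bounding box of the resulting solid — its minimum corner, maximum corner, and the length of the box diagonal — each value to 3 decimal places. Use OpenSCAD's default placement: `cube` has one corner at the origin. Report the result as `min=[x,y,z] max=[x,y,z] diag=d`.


min=[3.100,6.500,11.500] max=[23.900,19.100,34.900] diag=33.748

A = translate([3.1, 6.5, 11.5]) cube([15.6, 8.2, 18.3]) → bbox [3.1,6.5,11.5] .. [18.7,14.7,29.8]
B = cube([5.2, 4.4, 5.1]) → bbox [0,0,0] .. [5.2,4.4,5.1]
lo = A.lo+B.lo = [3.1+0, 6.5+0, 11.5+0] = [3.100,6.500,11.500]
hi = A.hi+B.hi = [18.7+5.2, 14.7+4.4, 29.8+5.1] = [23.900,19.100,34.900]
diag = √(20.8²+12.6²+23.4²) = √1138.96 = 33.748


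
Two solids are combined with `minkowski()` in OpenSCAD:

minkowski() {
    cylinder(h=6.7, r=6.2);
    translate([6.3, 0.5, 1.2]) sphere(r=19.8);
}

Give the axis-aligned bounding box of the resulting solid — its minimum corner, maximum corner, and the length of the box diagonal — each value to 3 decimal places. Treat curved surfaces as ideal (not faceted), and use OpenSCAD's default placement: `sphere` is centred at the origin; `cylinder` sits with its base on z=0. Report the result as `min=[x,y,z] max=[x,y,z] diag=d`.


A = translate([6.3, 0.5, 1.2]) sphere(r=19.8) → bbox [-13.5,-19.3,-18.6] .. [26.1,20.3,21]
B = cylinder(h=6.7, r=6.2) → bbox [-6.2,-6.2,0] .. [6.2,6.2,6.7]
lo = A.lo+B.lo = [-13.5-6.2, -19.3-6.2, -18.6+0] = [-19.700,-25.500,-18.600]
hi = A.hi+B.hi = [26.1+6.2, 20.3+6.2, 21+6.7] = [32.300,26.500,27.700]
diag = √(52²+52²+46.3²) = √7551.69 = 86.900

min=[-19.700,-25.500,-18.600] max=[32.300,26.500,27.700] diag=86.900


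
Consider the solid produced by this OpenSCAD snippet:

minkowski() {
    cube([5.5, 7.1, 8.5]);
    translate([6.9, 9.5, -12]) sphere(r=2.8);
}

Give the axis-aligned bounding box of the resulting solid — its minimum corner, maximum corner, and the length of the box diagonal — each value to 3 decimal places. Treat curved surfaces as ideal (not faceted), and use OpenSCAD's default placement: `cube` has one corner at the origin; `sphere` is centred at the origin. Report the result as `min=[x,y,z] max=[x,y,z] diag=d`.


min=[4.100,6.700,-14.800] max=[15.200,19.400,-0.700] diag=21.984

A = translate([6.9, 9.5, -12]) sphere(r=2.8) → bbox [4.1,6.7,-14.8] .. [9.7,12.3,-9.2]
B = cube([5.5, 7.1, 8.5]) → bbox [0,0,0] .. [5.5,7.1,8.5]
lo = A.lo+B.lo = [4.1+0, 6.7+0, -14.8+0] = [4.100,6.700,-14.800]
hi = A.hi+B.hi = [9.7+5.5, 12.3+7.1, -9.2+8.5] = [15.200,19.400,-0.700]
diag = √(11.1²+12.7²+14.1²) = √483.31 = 21.984


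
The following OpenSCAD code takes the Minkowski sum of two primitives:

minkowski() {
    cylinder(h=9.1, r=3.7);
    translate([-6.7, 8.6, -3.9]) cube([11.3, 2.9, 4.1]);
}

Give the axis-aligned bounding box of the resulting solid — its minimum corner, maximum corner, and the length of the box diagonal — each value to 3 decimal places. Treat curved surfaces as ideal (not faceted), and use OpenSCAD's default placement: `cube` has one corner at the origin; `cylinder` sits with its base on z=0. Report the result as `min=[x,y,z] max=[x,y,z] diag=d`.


A = translate([-6.7, 8.6, -3.9]) cube([11.3, 2.9, 4.1]) → bbox [-6.7,8.6,-3.9] .. [4.6,11.5,0.2]
B = cylinder(h=9.1, r=3.7) → bbox [-3.7,-3.7,0] .. [3.7,3.7,9.1]
lo = A.lo+B.lo = [-6.7-3.7, 8.6-3.7, -3.9+0] = [-10.400,4.900,-3.900]
hi = A.hi+B.hi = [4.6+3.7, 11.5+3.7, 0.2+9.1] = [8.300,15.200,9.300]
diag = √(18.7²+10.3²+13.2²) = √630.02 = 25.100

min=[-10.400,4.900,-3.900] max=[8.300,15.200,9.300] diag=25.100


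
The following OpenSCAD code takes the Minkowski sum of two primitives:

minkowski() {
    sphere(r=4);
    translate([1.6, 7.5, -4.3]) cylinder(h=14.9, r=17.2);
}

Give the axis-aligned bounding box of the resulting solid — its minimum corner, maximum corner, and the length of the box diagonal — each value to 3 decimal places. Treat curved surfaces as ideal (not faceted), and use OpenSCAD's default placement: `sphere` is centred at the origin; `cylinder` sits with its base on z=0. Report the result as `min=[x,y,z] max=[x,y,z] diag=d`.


min=[-19.600,-13.700,-8.300] max=[22.800,28.700,14.600] diag=64.187

A = translate([1.6, 7.5, -4.3]) cylinder(h=14.9, r=17.2) → bbox [-15.6,-9.7,-4.3] .. [18.8,24.7,10.6]
B = sphere(r=4) → bbox [-4,-4,-4] .. [4,4,4]
lo = A.lo+B.lo = [-15.6-4, -9.7-4, -4.3-4] = [-19.600,-13.700,-8.300]
hi = A.hi+B.hi = [18.8+4, 24.7+4, 10.6+4] = [22.800,28.700,14.600]
diag = √(42.4²+42.4²+22.9²) = √4119.93 = 64.187


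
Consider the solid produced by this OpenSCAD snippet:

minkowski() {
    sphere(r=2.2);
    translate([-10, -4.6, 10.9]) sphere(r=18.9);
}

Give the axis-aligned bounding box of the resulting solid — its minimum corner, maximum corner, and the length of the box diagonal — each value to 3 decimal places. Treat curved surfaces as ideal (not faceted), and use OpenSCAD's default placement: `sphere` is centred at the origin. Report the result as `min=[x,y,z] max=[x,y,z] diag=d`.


A = translate([-10, -4.6, 10.9]) sphere(r=18.9) → bbox [-28.9,-23.5,-8] .. [8.9,14.3,29.8]
B = sphere(r=2.2) → bbox [-2.2,-2.2,-2.2] .. [2.2,2.2,2.2]
lo = A.lo+B.lo = [-28.9-2.2, -23.5-2.2, -8-2.2] = [-31.100,-25.700,-10.200]
hi = A.hi+B.hi = [8.9+2.2, 14.3+2.2, 29.8+2.2] = [11.100,16.500,32.000]
diag = √(42.2²+42.2²+42.2²) = √5342.52 = 73.093

min=[-31.100,-25.700,-10.200] max=[11.100,16.500,32.000] diag=73.093


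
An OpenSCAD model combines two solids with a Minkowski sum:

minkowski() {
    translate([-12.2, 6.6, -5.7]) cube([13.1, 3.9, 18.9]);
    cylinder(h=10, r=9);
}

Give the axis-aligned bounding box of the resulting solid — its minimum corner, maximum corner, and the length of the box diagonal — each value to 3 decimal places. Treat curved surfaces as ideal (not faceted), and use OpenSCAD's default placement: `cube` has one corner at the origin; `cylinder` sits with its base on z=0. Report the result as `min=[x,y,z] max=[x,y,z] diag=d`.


min=[-21.200,-2.400,-5.700] max=[9.900,19.500,23.200] diag=47.771

A = translate([-12.2, 6.6, -5.7]) cube([13.1, 3.9, 18.9]) → bbox [-12.2,6.6,-5.7] .. [0.9,10.5,13.2]
B = cylinder(h=10, r=9) → bbox [-9,-9,0] .. [9,9,10]
lo = A.lo+B.lo = [-12.2-9, 6.6-9, -5.7+0] = [-21.200,-2.400,-5.700]
hi = A.hi+B.hi = [0.9+9, 10.5+9, 13.2+10] = [9.900,19.500,23.200]
diag = √(31.1²+21.9²+28.9²) = √2282.03 = 47.771


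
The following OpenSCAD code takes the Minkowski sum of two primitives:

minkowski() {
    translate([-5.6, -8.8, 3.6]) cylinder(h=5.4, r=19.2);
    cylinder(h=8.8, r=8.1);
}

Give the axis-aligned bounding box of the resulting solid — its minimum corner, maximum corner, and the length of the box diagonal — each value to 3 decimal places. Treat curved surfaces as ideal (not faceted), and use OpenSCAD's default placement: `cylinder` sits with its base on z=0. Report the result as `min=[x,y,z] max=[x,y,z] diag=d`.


min=[-32.900,-36.100,3.600] max=[21.700,18.500,17.800] diag=78.511

A = translate([-5.6, -8.8, 3.6]) cylinder(h=5.4, r=19.2) → bbox [-24.8,-28,3.6] .. [13.6,10.4,9]
B = cylinder(h=8.8, r=8.1) → bbox [-8.1,-8.1,0] .. [8.1,8.1,8.8]
lo = A.lo+B.lo = [-24.8-8.1, -28-8.1, 3.6+0] = [-32.900,-36.100,3.600]
hi = A.hi+B.hi = [13.6+8.1, 10.4+8.1, 9+8.8] = [21.700,18.500,17.800]
diag = √(54.6²+54.6²+14.2²) = √6163.96 = 78.511


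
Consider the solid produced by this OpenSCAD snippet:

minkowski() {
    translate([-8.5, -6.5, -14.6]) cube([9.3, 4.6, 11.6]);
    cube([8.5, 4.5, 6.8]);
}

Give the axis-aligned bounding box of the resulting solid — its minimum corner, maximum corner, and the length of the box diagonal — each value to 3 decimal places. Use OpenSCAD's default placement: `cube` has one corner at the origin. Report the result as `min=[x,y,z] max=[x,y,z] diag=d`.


A = translate([-8.5, -6.5, -14.6]) cube([9.3, 4.6, 11.6]) → bbox [-8.5,-6.5,-14.6] .. [0.8,-1.9,-3]
B = cube([8.5, 4.5, 6.8]) → bbox [0,0,0] .. [8.5,4.5,6.8]
lo = A.lo+B.lo = [-8.5+0, -6.5+0, -14.6+0] = [-8.500,-6.500,-14.600]
hi = A.hi+B.hi = [0.8+8.5, -1.9+4.5, -3+6.8] = [9.300,2.600,3.800]
diag = √(17.8²+9.1²+18.4²) = √738.21 = 27.170

min=[-8.500,-6.500,-14.600] max=[9.300,2.600,3.800] diag=27.170


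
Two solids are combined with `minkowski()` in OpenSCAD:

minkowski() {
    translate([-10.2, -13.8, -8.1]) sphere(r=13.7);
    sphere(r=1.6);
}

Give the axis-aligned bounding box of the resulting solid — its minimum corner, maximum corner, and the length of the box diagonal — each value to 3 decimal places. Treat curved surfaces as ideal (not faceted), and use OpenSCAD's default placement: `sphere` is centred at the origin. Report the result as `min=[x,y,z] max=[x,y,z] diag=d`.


min=[-25.500,-29.100,-23.400] max=[5.100,1.500,7.200] diag=53.001

A = translate([-10.2, -13.8, -8.1]) sphere(r=13.7) → bbox [-23.9,-27.5,-21.8] .. [3.5,-0.1,5.6]
B = sphere(r=1.6) → bbox [-1.6,-1.6,-1.6] .. [1.6,1.6,1.6]
lo = A.lo+B.lo = [-23.9-1.6, -27.5-1.6, -21.8-1.6] = [-25.500,-29.100,-23.400]
hi = A.hi+B.hi = [3.5+1.6, -0.1+1.6, 5.6+1.6] = [5.100,1.500,7.200]
diag = √(30.6²+30.6²+30.6²) = √2809.08 = 53.001


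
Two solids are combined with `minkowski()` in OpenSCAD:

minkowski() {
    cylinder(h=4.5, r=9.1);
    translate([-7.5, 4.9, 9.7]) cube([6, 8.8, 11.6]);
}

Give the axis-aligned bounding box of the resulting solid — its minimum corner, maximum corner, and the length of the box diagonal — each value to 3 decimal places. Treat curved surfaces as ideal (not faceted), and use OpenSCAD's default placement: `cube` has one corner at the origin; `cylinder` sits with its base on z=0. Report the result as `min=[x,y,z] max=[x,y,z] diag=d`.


min=[-16.600,-4.200,9.700] max=[7.600,22.800,25.800] diag=39.672

A = translate([-7.5, 4.9, 9.7]) cube([6, 8.8, 11.6]) → bbox [-7.5,4.9,9.7] .. [-1.5,13.7,21.3]
B = cylinder(h=4.5, r=9.1) → bbox [-9.1,-9.1,0] .. [9.1,9.1,4.5]
lo = A.lo+B.lo = [-7.5-9.1, 4.9-9.1, 9.7+0] = [-16.600,-4.200,9.700]
hi = A.hi+B.hi = [-1.5+9.1, 13.7+9.1, 21.3+4.5] = [7.600,22.800,25.800]
diag = √(24.2²+27²+16.1²) = √1573.85 = 39.672


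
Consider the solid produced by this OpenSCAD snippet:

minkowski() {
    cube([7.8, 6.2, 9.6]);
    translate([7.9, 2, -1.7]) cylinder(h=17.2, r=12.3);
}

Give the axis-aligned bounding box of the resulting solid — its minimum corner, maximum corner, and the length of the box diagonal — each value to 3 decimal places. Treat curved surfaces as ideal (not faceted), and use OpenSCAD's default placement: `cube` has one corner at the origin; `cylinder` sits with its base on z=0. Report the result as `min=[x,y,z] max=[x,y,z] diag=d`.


min=[-4.400,-10.300,-1.700] max=[28.000,20.500,25.100] diag=52.121

A = translate([7.9, 2, -1.7]) cylinder(h=17.2, r=12.3) → bbox [-4.4,-10.3,-1.7] .. [20.2,14.3,15.5]
B = cube([7.8, 6.2, 9.6]) → bbox [0,0,0] .. [7.8,6.2,9.6]
lo = A.lo+B.lo = [-4.4+0, -10.3+0, -1.7+0] = [-4.400,-10.300,-1.700]
hi = A.hi+B.hi = [20.2+7.8, 14.3+6.2, 15.5+9.6] = [28.000,20.500,25.100]
diag = √(32.4²+30.8²+26.8²) = √2716.64 = 52.121


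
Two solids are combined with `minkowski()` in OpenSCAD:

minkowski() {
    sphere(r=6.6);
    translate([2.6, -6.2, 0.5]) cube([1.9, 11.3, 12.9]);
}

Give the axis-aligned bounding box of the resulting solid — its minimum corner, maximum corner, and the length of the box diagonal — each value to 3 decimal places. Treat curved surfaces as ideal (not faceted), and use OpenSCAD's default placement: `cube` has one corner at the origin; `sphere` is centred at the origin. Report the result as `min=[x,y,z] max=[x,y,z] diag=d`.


A = translate([2.6, -6.2, 0.5]) cube([1.9, 11.3, 12.9]) → bbox [2.6,-6.2,0.5] .. [4.5,5.1,13.4]
B = sphere(r=6.6) → bbox [-6.6,-6.6,-6.6] .. [6.6,6.6,6.6]
lo = A.lo+B.lo = [2.6-6.6, -6.2-6.6, 0.5-6.6] = [-4.000,-12.800,-6.100]
hi = A.hi+B.hi = [4.5+6.6, 5.1+6.6, 13.4+6.6] = [11.100,11.700,20.000]
diag = √(15.1²+24.5²+26.1²) = √1509.47 = 38.852

min=[-4.000,-12.800,-6.100] max=[11.100,11.700,20.000] diag=38.852


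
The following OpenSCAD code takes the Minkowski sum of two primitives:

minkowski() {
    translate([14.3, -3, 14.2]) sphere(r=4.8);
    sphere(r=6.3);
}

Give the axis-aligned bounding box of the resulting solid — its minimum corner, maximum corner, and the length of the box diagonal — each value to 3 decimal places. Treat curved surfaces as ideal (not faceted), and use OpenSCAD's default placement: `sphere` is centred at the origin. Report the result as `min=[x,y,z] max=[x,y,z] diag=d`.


min=[3.200,-14.100,3.100] max=[25.400,8.100,25.300] diag=38.452

A = translate([14.3, -3, 14.2]) sphere(r=4.8) → bbox [9.5,-7.8,9.4] .. [19.1,1.8,19]
B = sphere(r=6.3) → bbox [-6.3,-6.3,-6.3] .. [6.3,6.3,6.3]
lo = A.lo+B.lo = [9.5-6.3, -7.8-6.3, 9.4-6.3] = [3.200,-14.100,3.100]
hi = A.hi+B.hi = [19.1+6.3, 1.8+6.3, 19+6.3] = [25.400,8.100,25.300]
diag = √(22.2²+22.2²+22.2²) = √1478.52 = 38.452


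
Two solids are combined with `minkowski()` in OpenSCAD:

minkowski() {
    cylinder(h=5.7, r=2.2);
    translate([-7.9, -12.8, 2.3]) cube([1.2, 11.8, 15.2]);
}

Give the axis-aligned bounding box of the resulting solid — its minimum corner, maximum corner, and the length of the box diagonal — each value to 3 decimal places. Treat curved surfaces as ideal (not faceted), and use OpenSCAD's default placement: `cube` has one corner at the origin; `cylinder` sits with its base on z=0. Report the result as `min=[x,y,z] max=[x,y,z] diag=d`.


A = translate([-7.9, -12.8, 2.3]) cube([1.2, 11.8, 15.2]) → bbox [-7.9,-12.8,2.3] .. [-6.7,-1,17.5]
B = cylinder(h=5.7, r=2.2) → bbox [-2.2,-2.2,0] .. [2.2,2.2,5.7]
lo = A.lo+B.lo = [-7.9-2.2, -12.8-2.2, 2.3+0] = [-10.100,-15.000,2.300]
hi = A.hi+B.hi = [-6.7+2.2, -1+2.2, 17.5+5.7] = [-4.500,1.200,23.200]
diag = √(5.6²+16.2²+20.9²) = √730.61 = 27.030

min=[-10.100,-15.000,2.300] max=[-4.500,1.200,23.200] diag=27.030


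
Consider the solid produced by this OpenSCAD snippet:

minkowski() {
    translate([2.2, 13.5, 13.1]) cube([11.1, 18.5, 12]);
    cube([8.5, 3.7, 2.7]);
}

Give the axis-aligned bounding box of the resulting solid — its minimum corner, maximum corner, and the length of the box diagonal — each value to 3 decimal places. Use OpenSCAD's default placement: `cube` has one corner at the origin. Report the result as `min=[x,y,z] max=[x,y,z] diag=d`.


min=[2.200,13.500,13.100] max=[21.800,35.700,27.800] diag=33.062

A = translate([2.2, 13.5, 13.1]) cube([11.1, 18.5, 12]) → bbox [2.2,13.5,13.1] .. [13.3,32,25.1]
B = cube([8.5, 3.7, 2.7]) → bbox [0,0,0] .. [8.5,3.7,2.7]
lo = A.lo+B.lo = [2.2+0, 13.5+0, 13.1+0] = [2.200,13.500,13.100]
hi = A.hi+B.hi = [13.3+8.5, 32+3.7, 25.1+2.7] = [21.800,35.700,27.800]
diag = √(19.6²+22.2²+14.7²) = √1093.09 = 33.062


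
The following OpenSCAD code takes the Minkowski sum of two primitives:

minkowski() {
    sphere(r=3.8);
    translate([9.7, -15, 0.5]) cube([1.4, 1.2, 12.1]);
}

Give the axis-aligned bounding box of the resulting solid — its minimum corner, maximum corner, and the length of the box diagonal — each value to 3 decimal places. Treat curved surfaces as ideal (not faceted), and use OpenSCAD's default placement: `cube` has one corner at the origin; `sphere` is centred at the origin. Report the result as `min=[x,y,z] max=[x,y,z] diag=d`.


min=[5.900,-18.800,-3.300] max=[14.900,-10.000,16.400] diag=23.378

A = translate([9.7, -15, 0.5]) cube([1.4, 1.2, 12.1]) → bbox [9.7,-15,0.5] .. [11.1,-13.8,12.6]
B = sphere(r=3.8) → bbox [-3.8,-3.8,-3.8] .. [3.8,3.8,3.8]
lo = A.lo+B.lo = [9.7-3.8, -15-3.8, 0.5-3.8] = [5.900,-18.800,-3.300]
hi = A.hi+B.hi = [11.1+3.8, -13.8+3.8, 12.6+3.8] = [14.900,-10.000,16.400]
diag = √(9²+8.8²+19.7²) = √546.53 = 23.378


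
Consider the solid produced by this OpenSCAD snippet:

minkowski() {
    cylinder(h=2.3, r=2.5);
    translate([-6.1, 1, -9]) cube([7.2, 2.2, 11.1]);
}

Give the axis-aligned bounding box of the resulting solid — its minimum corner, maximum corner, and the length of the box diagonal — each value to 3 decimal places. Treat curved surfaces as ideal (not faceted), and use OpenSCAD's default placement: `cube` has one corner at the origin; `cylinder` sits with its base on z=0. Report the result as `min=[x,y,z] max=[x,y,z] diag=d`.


min=[-8.600,-1.500,-9.000] max=[3.600,5.700,4.400] diag=19.500

A = translate([-6.1, 1, -9]) cube([7.2, 2.2, 11.1]) → bbox [-6.1,1,-9] .. [1.1,3.2,2.1]
B = cylinder(h=2.3, r=2.5) → bbox [-2.5,-2.5,0] .. [2.5,2.5,2.3]
lo = A.lo+B.lo = [-6.1-2.5, 1-2.5, -9+0] = [-8.600,-1.500,-9.000]
hi = A.hi+B.hi = [1.1+2.5, 3.2+2.5, 2.1+2.3] = [3.600,5.700,4.400]
diag = √(12.2²+7.2²+13.4²) = √380.24 = 19.500


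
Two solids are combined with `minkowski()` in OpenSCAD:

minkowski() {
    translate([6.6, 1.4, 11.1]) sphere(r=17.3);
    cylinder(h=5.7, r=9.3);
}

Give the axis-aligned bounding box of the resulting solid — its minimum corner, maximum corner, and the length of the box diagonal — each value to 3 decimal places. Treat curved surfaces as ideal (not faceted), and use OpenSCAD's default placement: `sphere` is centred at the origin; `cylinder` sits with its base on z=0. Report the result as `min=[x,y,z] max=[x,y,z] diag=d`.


min=[-20.000,-25.200,-6.200] max=[33.200,28.000,34.100] diag=85.350

A = translate([6.6, 1.4, 11.1]) sphere(r=17.3) → bbox [-10.7,-15.9,-6.2] .. [23.9,18.7,28.4]
B = cylinder(h=5.7, r=9.3) → bbox [-9.3,-9.3,0] .. [9.3,9.3,5.7]
lo = A.lo+B.lo = [-10.7-9.3, -15.9-9.3, -6.2+0] = [-20.000,-25.200,-6.200]
hi = A.hi+B.hi = [23.9+9.3, 18.7+9.3, 28.4+5.7] = [33.200,28.000,34.100]
diag = √(53.2²+53.2²+40.3²) = √7284.57 = 85.350


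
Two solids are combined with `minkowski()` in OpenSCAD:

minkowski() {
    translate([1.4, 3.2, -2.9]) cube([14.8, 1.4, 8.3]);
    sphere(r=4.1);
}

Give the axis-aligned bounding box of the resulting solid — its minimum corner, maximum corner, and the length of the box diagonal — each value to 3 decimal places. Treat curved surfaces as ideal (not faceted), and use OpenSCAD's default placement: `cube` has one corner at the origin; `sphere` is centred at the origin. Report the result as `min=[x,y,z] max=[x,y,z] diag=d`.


min=[-2.700,-0.900,-7.000] max=[20.300,8.700,9.500] diag=29.890

A = translate([1.4, 3.2, -2.9]) cube([14.8, 1.4, 8.3]) → bbox [1.4,3.2,-2.9] .. [16.2,4.6,5.4]
B = sphere(r=4.1) → bbox [-4.1,-4.1,-4.1] .. [4.1,4.1,4.1]
lo = A.lo+B.lo = [1.4-4.1, 3.2-4.1, -2.9-4.1] = [-2.700,-0.900,-7.000]
hi = A.hi+B.hi = [16.2+4.1, 4.6+4.1, 5.4+4.1] = [20.300,8.700,9.500]
diag = √(23²+9.6²+16.5²) = √893.41 = 29.890


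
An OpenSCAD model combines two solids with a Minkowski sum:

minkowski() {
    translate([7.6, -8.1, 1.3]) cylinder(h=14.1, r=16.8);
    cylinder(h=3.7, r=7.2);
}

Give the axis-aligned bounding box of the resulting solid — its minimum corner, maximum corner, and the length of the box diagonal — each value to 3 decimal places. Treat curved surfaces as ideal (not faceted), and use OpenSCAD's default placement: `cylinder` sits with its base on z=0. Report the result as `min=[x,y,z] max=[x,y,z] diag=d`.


A = translate([7.6, -8.1, 1.3]) cylinder(h=14.1, r=16.8) → bbox [-9.2,-24.9,1.3] .. [24.4,8.7,15.4]
B = cylinder(h=3.7, r=7.2) → bbox [-7.2,-7.2,0] .. [7.2,7.2,3.7]
lo = A.lo+B.lo = [-9.2-7.2, -24.9-7.2, 1.3+0] = [-16.400,-32.100,1.300]
hi = A.hi+B.hi = [24.4+7.2, 8.7+7.2, 15.4+3.7] = [31.600,15.900,19.100]
diag = √(48²+48²+17.8²) = √4924.84 = 70.177

min=[-16.400,-32.100,1.300] max=[31.600,15.900,19.100] diag=70.177


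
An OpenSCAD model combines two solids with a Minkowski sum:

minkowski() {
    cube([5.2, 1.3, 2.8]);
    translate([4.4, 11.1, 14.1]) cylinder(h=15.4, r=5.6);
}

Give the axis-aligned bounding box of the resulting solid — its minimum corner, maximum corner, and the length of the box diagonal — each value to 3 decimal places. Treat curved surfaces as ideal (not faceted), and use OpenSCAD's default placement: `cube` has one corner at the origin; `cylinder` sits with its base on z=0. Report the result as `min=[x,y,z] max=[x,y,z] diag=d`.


min=[-1.200,5.500,14.100] max=[15.200,18.000,32.300] diag=27.504

A = translate([4.4, 11.1, 14.1]) cylinder(h=15.4, r=5.6) → bbox [-1.2,5.5,14.1] .. [10,16.7,29.5]
B = cube([5.2, 1.3, 2.8]) → bbox [0,0,0] .. [5.2,1.3,2.8]
lo = A.lo+B.lo = [-1.2+0, 5.5+0, 14.1+0] = [-1.200,5.500,14.100]
hi = A.hi+B.hi = [10+5.2, 16.7+1.3, 29.5+2.8] = [15.200,18.000,32.300]
diag = √(16.4²+12.5²+18.2²) = √756.45 = 27.504


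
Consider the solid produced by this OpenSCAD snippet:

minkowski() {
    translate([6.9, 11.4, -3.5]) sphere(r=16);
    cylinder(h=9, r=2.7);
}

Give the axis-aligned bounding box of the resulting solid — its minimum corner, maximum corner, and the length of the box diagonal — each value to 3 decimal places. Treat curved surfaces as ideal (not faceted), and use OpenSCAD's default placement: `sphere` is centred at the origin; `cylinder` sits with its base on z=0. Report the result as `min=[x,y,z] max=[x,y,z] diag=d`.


min=[-11.800,-7.300,-19.500] max=[25.600,30.100,21.500] diag=66.922

A = translate([6.9, 11.4, -3.5]) sphere(r=16) → bbox [-9.1,-4.6,-19.5] .. [22.9,27.4,12.5]
B = cylinder(h=9, r=2.7) → bbox [-2.7,-2.7,0] .. [2.7,2.7,9]
lo = A.lo+B.lo = [-9.1-2.7, -4.6-2.7, -19.5+0] = [-11.800,-7.300,-19.500]
hi = A.hi+B.hi = [22.9+2.7, 27.4+2.7, 12.5+9] = [25.600,30.100,21.500]
diag = √(37.4²+37.4²+41²) = √4478.52 = 66.922


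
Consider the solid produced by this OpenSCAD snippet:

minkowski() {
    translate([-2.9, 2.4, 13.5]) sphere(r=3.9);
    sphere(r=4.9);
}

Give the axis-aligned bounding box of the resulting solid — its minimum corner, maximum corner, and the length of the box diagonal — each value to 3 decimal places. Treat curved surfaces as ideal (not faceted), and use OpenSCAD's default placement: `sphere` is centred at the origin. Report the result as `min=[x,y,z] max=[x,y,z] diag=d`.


min=[-11.700,-6.400,4.700] max=[5.900,11.200,22.300] diag=30.484

A = translate([-2.9, 2.4, 13.5]) sphere(r=3.9) → bbox [-6.8,-1.5,9.6] .. [1,6.3,17.4]
B = sphere(r=4.9) → bbox [-4.9,-4.9,-4.9] .. [4.9,4.9,4.9]
lo = A.lo+B.lo = [-6.8-4.9, -1.5-4.9, 9.6-4.9] = [-11.700,-6.400,4.700]
hi = A.hi+B.hi = [1+4.9, 6.3+4.9, 17.4+4.9] = [5.900,11.200,22.300]
diag = √(17.6²+17.6²+17.6²) = √929.28 = 30.484


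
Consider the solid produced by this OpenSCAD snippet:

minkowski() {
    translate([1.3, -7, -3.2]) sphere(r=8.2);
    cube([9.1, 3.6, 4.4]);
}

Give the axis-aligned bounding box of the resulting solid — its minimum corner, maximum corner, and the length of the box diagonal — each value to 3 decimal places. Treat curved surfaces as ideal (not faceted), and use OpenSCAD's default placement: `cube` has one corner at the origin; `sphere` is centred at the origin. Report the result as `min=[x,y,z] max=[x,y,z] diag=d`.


min=[-6.900,-15.200,-11.400] max=[18.600,4.800,9.400] diag=38.508

A = translate([1.3, -7, -3.2]) sphere(r=8.2) → bbox [-6.9,-15.2,-11.4] .. [9.5,1.2,5]
B = cube([9.1, 3.6, 4.4]) → bbox [0,0,0] .. [9.1,3.6,4.4]
lo = A.lo+B.lo = [-6.9+0, -15.2+0, -11.4+0] = [-6.900,-15.200,-11.400]
hi = A.hi+B.hi = [9.5+9.1, 1.2+3.6, 5+4.4] = [18.600,4.800,9.400]
diag = √(25.5²+20²+20.8²) = √1482.89 = 38.508


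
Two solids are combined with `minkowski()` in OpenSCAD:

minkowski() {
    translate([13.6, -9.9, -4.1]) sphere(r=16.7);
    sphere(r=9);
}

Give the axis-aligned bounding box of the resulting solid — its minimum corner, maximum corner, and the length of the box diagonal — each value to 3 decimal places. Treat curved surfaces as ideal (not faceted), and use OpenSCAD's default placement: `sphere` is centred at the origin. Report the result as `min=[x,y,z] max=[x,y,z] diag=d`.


A = translate([13.6, -9.9, -4.1]) sphere(r=16.7) → bbox [-3.1,-26.6,-20.8] .. [30.3,6.8,12.6]
B = sphere(r=9) → bbox [-9,-9,-9] .. [9,9,9]
lo = A.lo+B.lo = [-3.1-9, -26.6-9, -20.8-9] = [-12.100,-35.600,-29.800]
hi = A.hi+B.hi = [30.3+9, 6.8+9, 12.6+9] = [39.300,15.800,21.600]
diag = √(51.4²+51.4²+51.4²) = √7925.88 = 89.027

min=[-12.100,-35.600,-29.800] max=[39.300,15.800,21.600] diag=89.027
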